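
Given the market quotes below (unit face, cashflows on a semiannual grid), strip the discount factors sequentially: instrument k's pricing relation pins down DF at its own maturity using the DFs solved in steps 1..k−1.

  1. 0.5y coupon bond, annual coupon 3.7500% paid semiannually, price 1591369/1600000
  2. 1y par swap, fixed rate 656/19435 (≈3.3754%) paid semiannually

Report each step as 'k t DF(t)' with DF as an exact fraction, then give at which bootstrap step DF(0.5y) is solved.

1 1/2 9763/10000
2 1 1209/1250
DF(0.5y) is solved at step 1

step 1 [0.5y] bond c/2=3/160: DF=(1591369/1600000 − 3/160·(0))/(1+3/160) = 9763/10000 ≈ 0.976300
step 2 [1y] swap r/2=328/19435: DF=(1 − 328/19435·(0.976300))/(1+328/19435) = 1209/1250 ≈ 0.967200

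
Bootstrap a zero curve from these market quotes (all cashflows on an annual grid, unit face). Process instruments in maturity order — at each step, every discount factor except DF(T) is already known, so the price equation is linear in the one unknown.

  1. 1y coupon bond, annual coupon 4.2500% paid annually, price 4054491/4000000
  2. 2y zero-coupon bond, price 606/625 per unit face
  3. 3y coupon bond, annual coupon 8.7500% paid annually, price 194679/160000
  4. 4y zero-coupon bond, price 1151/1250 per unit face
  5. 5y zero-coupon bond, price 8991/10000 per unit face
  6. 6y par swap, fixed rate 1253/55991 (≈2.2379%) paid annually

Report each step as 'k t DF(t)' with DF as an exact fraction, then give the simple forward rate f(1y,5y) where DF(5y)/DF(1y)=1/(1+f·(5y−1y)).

step 1 [1y] bond c/1=17/400: DF=(4054491/4000000 − 17/400·(0))/(1+17/400) = 9723/10000 ≈ 0.972300
step 2 [2y] zero: DF = P = 606/625 ≈ 0.969600
step 3 [3y] bond c/1=7/80: DF=(194679/160000 − 7/80·(0.972300+0.969600))/(1+7/80) = 4813/5000 ≈ 0.962600
step 4 [4y] zero: DF = P = 1151/1250 ≈ 0.920800
step 5 [5y] zero: DF = P = 8991/10000 ≈ 0.899100
step 6 [6y] swap r/1=1253/55991: DF=(1 − 1253/55991·(0.972300+0.969600+0.962600+0.920800+0.899100))/(1+1253/55991) = 8747/10000 ≈ 0.874700

1 1 9723/10000
2 2 606/625
3 3 4813/5000
4 4 1151/1250
5 5 8991/10000
6 6 8747/10000
f(1y,5y) = ((9723/10000)/(8991/10000) − 1)/(4) = 61/2997 ≈ 2.0354%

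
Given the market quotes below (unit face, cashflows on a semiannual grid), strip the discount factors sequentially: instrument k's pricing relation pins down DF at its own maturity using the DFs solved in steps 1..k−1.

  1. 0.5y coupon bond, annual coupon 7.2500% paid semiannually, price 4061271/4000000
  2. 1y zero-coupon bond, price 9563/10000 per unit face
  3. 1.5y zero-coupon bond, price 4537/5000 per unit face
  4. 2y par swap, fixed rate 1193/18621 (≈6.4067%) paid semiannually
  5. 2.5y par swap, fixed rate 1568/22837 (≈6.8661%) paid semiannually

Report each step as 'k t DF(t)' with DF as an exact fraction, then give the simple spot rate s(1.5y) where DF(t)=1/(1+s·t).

step 1 [0.5y] bond c/2=29/800: DF=(4061271/4000000 − 29/800·(0))/(1+29/800) = 4899/5000 ≈ 0.979800
step 2 [1y] zero: DF = P = 9563/10000 ≈ 0.956300
step 3 [1.5y] zero: DF = P = 4537/5000 ≈ 0.907400
step 4 [2y] swap r/2=1193/37242: DF=(1 − 1193/37242·(0.979800+0.956300+0.907400))/(1+1193/37242) = 8807/10000 ≈ 0.880700
step 5 [2.5y] swap r/2=784/22837: DF=(1 − 784/22837·(0.979800+0.956300+0.907400+0.880700))/(1+784/22837) = 527/625 ≈ 0.843200

1 1/2 4899/5000
2 1 9563/10000
3 3/2 4537/5000
4 2 8807/10000
5 5/2 527/625
s(1.5y) = (1/(4537/5000) − 1)/(3/2) = 926/13611 ≈ 6.8033%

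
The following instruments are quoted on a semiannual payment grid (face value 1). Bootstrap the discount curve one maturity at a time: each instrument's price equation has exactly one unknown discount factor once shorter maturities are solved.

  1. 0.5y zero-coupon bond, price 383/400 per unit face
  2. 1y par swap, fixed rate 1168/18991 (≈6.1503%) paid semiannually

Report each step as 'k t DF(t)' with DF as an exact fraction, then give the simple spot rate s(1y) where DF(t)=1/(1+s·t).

step 1 [0.5y] zero: DF = P = 383/400 ≈ 0.957500
step 2 [1y] swap r/2=584/18991: DF=(1 − 584/18991·(0.957500))/(1+584/18991) = 1177/1250 ≈ 0.941600

1 1/2 383/400
2 1 1177/1250
s(1y) = (1/(1177/1250) − 1)/(1) = 73/1177 ≈ 6.2022%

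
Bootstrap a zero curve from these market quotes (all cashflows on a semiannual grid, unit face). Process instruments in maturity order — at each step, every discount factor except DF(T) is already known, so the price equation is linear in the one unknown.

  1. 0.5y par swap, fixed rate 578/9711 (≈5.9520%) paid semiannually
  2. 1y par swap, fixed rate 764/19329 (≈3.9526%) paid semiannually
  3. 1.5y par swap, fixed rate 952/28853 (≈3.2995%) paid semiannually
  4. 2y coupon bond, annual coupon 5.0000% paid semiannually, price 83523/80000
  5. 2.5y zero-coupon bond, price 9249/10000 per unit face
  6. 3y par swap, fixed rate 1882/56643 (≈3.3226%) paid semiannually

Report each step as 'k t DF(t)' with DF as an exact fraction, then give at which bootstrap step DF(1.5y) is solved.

step 1 [0.5y] swap r/2=289/9711: DF=(1 − 289/9711·(0))/(1+289/9711) = 9711/10000 ≈ 0.971100
step 2 [1y] swap r/2=382/19329: DF=(1 − 382/19329·(0.971100))/(1+382/19329) = 4809/5000 ≈ 0.961800
step 3 [1.5y] swap r/2=476/28853: DF=(1 − 476/28853·(0.971100+0.961800))/(1+476/28853) = 2381/2500 ≈ 0.952400
step 4 [2y] bond c/2=1/40: DF=(83523/80000 − 1/40·(0.971100+0.961800+0.952400))/(1+1/40) = 4741/5000 ≈ 0.948200
step 5 [2.5y] zero: DF = P = 9249/10000 ≈ 0.924900
step 6 [3y] swap r/2=941/56643: DF=(1 − 941/56643·(0.971100+0.961800+0.952400+0.948200+0.924900))/(1+941/56643) = 9059/10000 ≈ 0.905900

1 1/2 9711/10000
2 1 4809/5000
3 3/2 2381/2500
4 2 4741/5000
5 5/2 9249/10000
6 3 9059/10000
DF(1.5y) is solved at step 3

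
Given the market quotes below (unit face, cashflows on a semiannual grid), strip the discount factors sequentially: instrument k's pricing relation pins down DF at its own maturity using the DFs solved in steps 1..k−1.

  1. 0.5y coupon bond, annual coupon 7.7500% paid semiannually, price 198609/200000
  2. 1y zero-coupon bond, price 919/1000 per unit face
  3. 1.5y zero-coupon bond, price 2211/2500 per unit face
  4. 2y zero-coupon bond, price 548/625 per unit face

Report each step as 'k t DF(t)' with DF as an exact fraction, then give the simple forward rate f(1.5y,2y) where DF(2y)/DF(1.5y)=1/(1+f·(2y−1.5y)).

1 1/2 239/250
2 1 919/1000
3 3/2 2211/2500
4 2 548/625
f(1.5y,2y) = ((2211/2500)/(548/625) − 1)/(1/2) = 19/1096 ≈ 1.7336%

step 1 [0.5y] bond c/2=31/800: DF=(198609/200000 − 31/800·(0))/(1+31/800) = 239/250 ≈ 0.956000
step 2 [1y] zero: DF = P = 919/1000 ≈ 0.919000
step 3 [1.5y] zero: DF = P = 2211/2500 ≈ 0.884400
step 4 [2y] zero: DF = P = 548/625 ≈ 0.876800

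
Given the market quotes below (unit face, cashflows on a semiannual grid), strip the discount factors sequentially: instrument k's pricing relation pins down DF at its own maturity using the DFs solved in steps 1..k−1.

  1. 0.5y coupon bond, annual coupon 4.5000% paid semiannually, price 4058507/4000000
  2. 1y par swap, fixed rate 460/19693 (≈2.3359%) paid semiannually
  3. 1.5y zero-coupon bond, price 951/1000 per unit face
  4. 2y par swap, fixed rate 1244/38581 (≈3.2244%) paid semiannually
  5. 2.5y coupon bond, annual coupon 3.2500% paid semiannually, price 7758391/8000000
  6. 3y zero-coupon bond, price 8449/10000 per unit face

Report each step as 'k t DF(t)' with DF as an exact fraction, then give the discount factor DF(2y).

step 1 [0.5y] bond c/2=9/400: DF=(4058507/4000000 − 9/400·(0))/(1+9/400) = 9923/10000 ≈ 0.992300
step 2 [1y] swap r/2=230/19693: DF=(1 − 230/19693·(0.992300))/(1+230/19693) = 977/1000 ≈ 0.977000
step 3 [1.5y] zero: DF = P = 951/1000 ≈ 0.951000
step 4 [2y] swap r/2=622/38581: DF=(1 − 622/38581·(0.992300+0.977000+0.951000))/(1+622/38581) = 4689/5000 ≈ 0.937800
step 5 [2.5y] bond c/2=13/800: DF=(7758391/8000000 − 13/800·(0.992300+0.977000+0.951000+0.937800))/(1+13/800) = 4463/5000 ≈ 0.892600
step 6 [3y] zero: DF = P = 8449/10000 ≈ 0.844900

1 1/2 9923/10000
2 1 977/1000
3 3/2 951/1000
4 2 4689/5000
5 5/2 4463/5000
6 3 8449/10000
DF(2y) = 4689/5000 ≈ 0.937800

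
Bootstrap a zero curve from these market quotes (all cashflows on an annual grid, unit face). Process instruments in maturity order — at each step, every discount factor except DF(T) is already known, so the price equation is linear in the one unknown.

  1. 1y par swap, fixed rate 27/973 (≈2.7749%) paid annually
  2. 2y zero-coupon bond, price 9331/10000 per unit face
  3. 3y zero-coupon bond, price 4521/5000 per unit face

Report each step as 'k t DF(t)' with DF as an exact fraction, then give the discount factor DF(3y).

1 1 973/1000
2 2 9331/10000
3 3 4521/5000
DF(3y) = 4521/5000 ≈ 0.904200

step 1 [1y] swap r/1=27/973: DF=(1 − 27/973·(0))/(1+27/973) = 973/1000 ≈ 0.973000
step 2 [2y] zero: DF = P = 9331/10000 ≈ 0.933100
step 3 [3y] zero: DF = P = 4521/5000 ≈ 0.904200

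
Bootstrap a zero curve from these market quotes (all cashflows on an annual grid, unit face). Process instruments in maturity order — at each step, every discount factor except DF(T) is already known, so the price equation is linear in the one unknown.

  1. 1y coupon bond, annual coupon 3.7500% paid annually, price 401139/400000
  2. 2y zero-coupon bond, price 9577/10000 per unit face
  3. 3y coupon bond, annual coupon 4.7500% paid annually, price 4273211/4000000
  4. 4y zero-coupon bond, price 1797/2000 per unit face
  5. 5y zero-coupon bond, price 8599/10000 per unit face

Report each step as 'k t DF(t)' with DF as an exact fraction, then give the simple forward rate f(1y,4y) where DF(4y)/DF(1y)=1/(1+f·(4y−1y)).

1 1 4833/5000
2 2 9577/10000
3 3 4663/5000
4 4 1797/2000
5 5 8599/10000
f(1y,4y) = ((4833/5000)/(1797/2000) − 1)/(3) = 227/8985 ≈ 2.5264%

step 1 [1y] bond c/1=3/80: DF=(401139/400000 − 3/80·(0))/(1+3/80) = 4833/5000 ≈ 0.966600
step 2 [2y] zero: DF = P = 9577/10000 ≈ 0.957700
step 3 [3y] bond c/1=19/400: DF=(4273211/4000000 − 19/400·(0.966600+0.957700))/(1+19/400) = 4663/5000 ≈ 0.932600
step 4 [4y] zero: DF = P = 1797/2000 ≈ 0.898500
step 5 [5y] zero: DF = P = 8599/10000 ≈ 0.859900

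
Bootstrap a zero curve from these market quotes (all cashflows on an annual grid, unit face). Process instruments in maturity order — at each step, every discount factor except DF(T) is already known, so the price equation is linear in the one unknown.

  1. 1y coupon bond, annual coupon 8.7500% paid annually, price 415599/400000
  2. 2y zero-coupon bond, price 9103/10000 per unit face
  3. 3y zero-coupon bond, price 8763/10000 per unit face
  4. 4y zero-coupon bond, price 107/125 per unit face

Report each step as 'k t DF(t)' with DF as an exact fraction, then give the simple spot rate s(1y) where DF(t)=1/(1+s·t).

1 1 4777/5000
2 2 9103/10000
3 3 8763/10000
4 4 107/125
s(1y) = (1/(4777/5000) − 1)/(1) = 223/4777 ≈ 4.6682%

step 1 [1y] bond c/1=7/80: DF=(415599/400000 − 7/80·(0))/(1+7/80) = 4777/5000 ≈ 0.955400
step 2 [2y] zero: DF = P = 9103/10000 ≈ 0.910300
step 3 [3y] zero: DF = P = 8763/10000 ≈ 0.876300
step 4 [4y] zero: DF = P = 107/125 ≈ 0.856000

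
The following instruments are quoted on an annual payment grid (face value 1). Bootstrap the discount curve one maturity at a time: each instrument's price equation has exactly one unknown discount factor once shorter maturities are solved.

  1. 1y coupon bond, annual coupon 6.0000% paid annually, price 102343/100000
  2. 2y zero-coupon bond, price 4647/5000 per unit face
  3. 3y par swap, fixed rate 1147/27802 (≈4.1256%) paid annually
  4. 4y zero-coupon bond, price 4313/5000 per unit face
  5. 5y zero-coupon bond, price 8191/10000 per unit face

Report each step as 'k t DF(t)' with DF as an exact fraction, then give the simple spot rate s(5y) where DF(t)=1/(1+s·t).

1 1 1931/2000
2 2 4647/5000
3 3 8853/10000
4 4 4313/5000
5 5 8191/10000
s(5y) = (1/(8191/10000) − 1)/(5) = 1809/40955 ≈ 4.4170%

step 1 [1y] bond c/1=3/50: DF=(102343/100000 − 3/50·(0))/(1+3/50) = 1931/2000 ≈ 0.965500
step 2 [2y] zero: DF = P = 4647/5000 ≈ 0.929400
step 3 [3y] swap r/1=1147/27802: DF=(1 − 1147/27802·(0.965500+0.929400))/(1+1147/27802) = 8853/10000 ≈ 0.885300
step 4 [4y] zero: DF = P = 4313/5000 ≈ 0.862600
step 5 [5y] zero: DF = P = 8191/10000 ≈ 0.819100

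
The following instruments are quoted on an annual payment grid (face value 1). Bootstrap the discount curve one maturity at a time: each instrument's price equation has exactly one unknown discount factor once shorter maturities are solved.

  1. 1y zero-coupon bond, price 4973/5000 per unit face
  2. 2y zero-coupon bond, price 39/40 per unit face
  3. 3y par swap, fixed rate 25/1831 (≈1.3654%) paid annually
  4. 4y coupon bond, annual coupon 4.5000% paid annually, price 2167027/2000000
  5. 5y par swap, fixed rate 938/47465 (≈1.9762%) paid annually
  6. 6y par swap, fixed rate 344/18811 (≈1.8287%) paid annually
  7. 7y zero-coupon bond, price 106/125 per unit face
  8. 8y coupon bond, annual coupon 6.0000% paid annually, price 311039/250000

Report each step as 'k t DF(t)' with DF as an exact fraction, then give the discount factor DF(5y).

step 1 [1y] zero: DF = P = 4973/5000 ≈ 0.994600
step 2 [2y] zero: DF = P = 39/40 ≈ 0.975000
step 3 [3y] swap r/1=25/1831: DF=(1 − 25/1831·(0.994600+0.975000))/(1+25/1831) = 24/25 ≈ 0.960000
step 4 [4y] bond c/1=9/200: DF=(2167027/2000000 − 9/200·(0.994600+0.975000+0.960000))/(1+9/200) = 9107/10000 ≈ 0.910700
step 5 [5y] swap r/1=938/47465: DF=(1 − 938/47465·(0.994600+0.975000+0.960000+0.910700))/(1+938/47465) = 4531/5000 ≈ 0.906200
step 6 [6y] swap r/1=344/18811: DF=(1 − 344/18811·(0.994600+0.975000+0.960000+0.910700+0.906200))/(1+344/18811) = 1121/1250 ≈ 0.896800
step 7 [7y] zero: DF = P = 106/125 ≈ 0.848000
step 8 [8y] bond c/1=3/50: DF=(311039/250000 − 3/50·(0.994600+0.975000+0.960000+0.910700+0.906200+0.896800+0.848000))/(1+3/50) = 8063/10000 ≈ 0.806300

1 1 4973/5000
2 2 39/40
3 3 24/25
4 4 9107/10000
5 5 4531/5000
6 6 1121/1250
7 7 106/125
8 8 8063/10000
DF(5y) = 4531/5000 ≈ 0.906200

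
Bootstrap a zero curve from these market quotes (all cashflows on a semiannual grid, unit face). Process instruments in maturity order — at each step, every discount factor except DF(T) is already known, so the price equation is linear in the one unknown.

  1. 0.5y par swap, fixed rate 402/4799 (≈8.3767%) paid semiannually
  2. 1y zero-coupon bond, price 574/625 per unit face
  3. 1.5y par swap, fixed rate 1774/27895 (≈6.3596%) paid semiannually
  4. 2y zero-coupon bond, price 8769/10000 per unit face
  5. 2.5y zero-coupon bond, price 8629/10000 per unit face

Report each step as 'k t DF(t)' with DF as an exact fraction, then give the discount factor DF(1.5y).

step 1 [0.5y] swap r/2=201/4799: DF=(1 − 201/4799·(0))/(1+201/4799) = 4799/5000 ≈ 0.959800
step 2 [1y] zero: DF = P = 574/625 ≈ 0.918400
step 3 [1.5y] swap r/2=887/27895: DF=(1 − 887/27895·(0.959800+0.918400))/(1+887/27895) = 9113/10000 ≈ 0.911300
step 4 [2y] zero: DF = P = 8769/10000 ≈ 0.876900
step 5 [2.5y] zero: DF = P = 8629/10000 ≈ 0.862900

1 1/2 4799/5000
2 1 574/625
3 3/2 9113/10000
4 2 8769/10000
5 5/2 8629/10000
DF(1.5y) = 9113/10000 ≈ 0.911300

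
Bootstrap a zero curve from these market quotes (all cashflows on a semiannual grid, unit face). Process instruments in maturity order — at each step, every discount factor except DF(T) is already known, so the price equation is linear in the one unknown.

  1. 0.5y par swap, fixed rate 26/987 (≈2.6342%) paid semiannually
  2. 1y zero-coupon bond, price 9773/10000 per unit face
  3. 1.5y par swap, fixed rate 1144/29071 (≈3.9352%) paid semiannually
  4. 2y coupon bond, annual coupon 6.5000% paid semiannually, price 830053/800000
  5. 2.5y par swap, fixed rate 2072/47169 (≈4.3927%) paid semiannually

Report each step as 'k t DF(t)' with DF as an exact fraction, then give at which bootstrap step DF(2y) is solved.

1 1/2 987/1000
2 1 9773/10000
3 3/2 2357/2500
4 2 4567/5000
5 5/2 2241/2500
DF(2y) is solved at step 4

step 1 [0.5y] swap r/2=13/987: DF=(1 − 13/987·(0))/(1+13/987) = 987/1000 ≈ 0.987000
step 2 [1y] zero: DF = P = 9773/10000 ≈ 0.977300
step 3 [1.5y] swap r/2=572/29071: DF=(1 − 572/29071·(0.987000+0.977300))/(1+572/29071) = 2357/2500 ≈ 0.942800
step 4 [2y] bond c/2=13/400: DF=(830053/800000 − 13/400·(0.987000+0.977300+0.942800))/(1+13/400) = 4567/5000 ≈ 0.913400
step 5 [2.5y] swap r/2=1036/47169: DF=(1 − 1036/47169·(0.987000+0.977300+0.942800+0.913400))/(1+1036/47169) = 2241/2500 ≈ 0.896400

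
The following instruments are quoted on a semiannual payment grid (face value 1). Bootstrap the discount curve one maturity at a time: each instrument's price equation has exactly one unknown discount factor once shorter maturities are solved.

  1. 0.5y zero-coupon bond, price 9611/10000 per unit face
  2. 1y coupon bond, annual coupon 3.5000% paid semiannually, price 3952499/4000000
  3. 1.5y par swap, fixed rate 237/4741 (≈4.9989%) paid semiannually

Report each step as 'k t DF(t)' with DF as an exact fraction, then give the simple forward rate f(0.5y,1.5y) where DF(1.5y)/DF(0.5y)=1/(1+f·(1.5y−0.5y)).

step 1 [0.5y] zero: DF = P = 9611/10000 ≈ 0.961100
step 2 [1y] bond c/2=7/400: DF=(3952499/4000000 − 7/400·(0.961100))/(1+7/400) = 4773/5000 ≈ 0.954600
step 3 [1.5y] swap r/2=237/9482: DF=(1 − 237/9482·(0.961100+0.954600))/(1+237/9482) = 9289/10000 ≈ 0.928900

1 1/2 9611/10000
2 1 4773/5000
3 3/2 9289/10000
f(0.5y,1.5y) = ((9611/10000)/(9289/10000) − 1)/(1) = 46/1327 ≈ 3.4665%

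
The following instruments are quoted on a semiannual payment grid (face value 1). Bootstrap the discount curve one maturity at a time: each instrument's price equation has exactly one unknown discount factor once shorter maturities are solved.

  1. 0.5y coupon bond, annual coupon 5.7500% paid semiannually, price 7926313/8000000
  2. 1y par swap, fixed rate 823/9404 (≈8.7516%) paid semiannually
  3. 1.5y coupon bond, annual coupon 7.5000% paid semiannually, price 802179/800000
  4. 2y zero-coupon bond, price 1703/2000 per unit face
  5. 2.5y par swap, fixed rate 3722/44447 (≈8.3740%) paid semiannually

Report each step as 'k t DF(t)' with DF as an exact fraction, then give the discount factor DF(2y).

1 1/2 9631/10000
2 1 9177/10000
3 3/2 1797/2000
4 2 1703/2000
5 5/2 8139/10000
DF(2y) = 1703/2000 ≈ 0.851500

step 1 [0.5y] bond c/2=23/800: DF=(7926313/8000000 − 23/800·(0))/(1+23/800) = 9631/10000 ≈ 0.963100
step 2 [1y] swap r/2=823/18808: DF=(1 − 823/18808·(0.963100))/(1+823/18808) = 9177/10000 ≈ 0.917700
step 3 [1.5y] bond c/2=3/80: DF=(802179/800000 − 3/80·(0.963100+0.917700))/(1+3/80) = 1797/2000 ≈ 0.898500
step 4 [2y] zero: DF = P = 1703/2000 ≈ 0.851500
step 5 [2.5y] swap r/2=1861/44447: DF=(1 − 1861/44447·(0.963100+0.917700+0.898500+0.851500))/(1+1861/44447) = 8139/10000 ≈ 0.813900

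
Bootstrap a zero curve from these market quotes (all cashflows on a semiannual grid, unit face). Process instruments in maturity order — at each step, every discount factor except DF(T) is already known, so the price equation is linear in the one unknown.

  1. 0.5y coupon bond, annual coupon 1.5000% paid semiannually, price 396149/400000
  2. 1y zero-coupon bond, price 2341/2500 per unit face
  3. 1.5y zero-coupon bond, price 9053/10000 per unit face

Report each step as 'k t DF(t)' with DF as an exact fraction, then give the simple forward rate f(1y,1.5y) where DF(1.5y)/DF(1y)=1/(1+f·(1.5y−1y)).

step 1 [0.5y] bond c/2=3/400: DF=(396149/400000 − 3/400·(0))/(1+3/400) = 983/1000 ≈ 0.983000
step 2 [1y] zero: DF = P = 2341/2500 ≈ 0.936400
step 3 [1.5y] zero: DF = P = 9053/10000 ≈ 0.905300

1 1/2 983/1000
2 1 2341/2500
3 3/2 9053/10000
f(1y,1.5y) = ((2341/2500)/(9053/10000) − 1)/(1/2) = 622/9053 ≈ 6.8707%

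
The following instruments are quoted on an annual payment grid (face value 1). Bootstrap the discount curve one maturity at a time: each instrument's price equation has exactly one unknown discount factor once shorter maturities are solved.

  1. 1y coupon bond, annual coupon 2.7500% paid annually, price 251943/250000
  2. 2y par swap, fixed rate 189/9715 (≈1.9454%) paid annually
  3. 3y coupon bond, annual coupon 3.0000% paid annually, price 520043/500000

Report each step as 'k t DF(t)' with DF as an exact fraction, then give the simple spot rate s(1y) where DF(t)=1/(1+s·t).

step 1 [1y] bond c/1=11/400: DF=(251943/250000 − 11/400·(0))/(1+11/400) = 613/625 ≈ 0.980800
step 2 [2y] swap r/1=189/9715: DF=(1 − 189/9715·(0.980800))/(1+189/9715) = 4811/5000 ≈ 0.962200
step 3 [3y] bond c/1=3/100: DF=(520043/500000 − 3/100·(0.980800+0.962200))/(1+3/100) = 2383/2500 ≈ 0.953200

1 1 613/625
2 2 4811/5000
3 3 2383/2500
s(1y) = (1/(613/625) − 1)/(1) = 12/613 ≈ 1.9576%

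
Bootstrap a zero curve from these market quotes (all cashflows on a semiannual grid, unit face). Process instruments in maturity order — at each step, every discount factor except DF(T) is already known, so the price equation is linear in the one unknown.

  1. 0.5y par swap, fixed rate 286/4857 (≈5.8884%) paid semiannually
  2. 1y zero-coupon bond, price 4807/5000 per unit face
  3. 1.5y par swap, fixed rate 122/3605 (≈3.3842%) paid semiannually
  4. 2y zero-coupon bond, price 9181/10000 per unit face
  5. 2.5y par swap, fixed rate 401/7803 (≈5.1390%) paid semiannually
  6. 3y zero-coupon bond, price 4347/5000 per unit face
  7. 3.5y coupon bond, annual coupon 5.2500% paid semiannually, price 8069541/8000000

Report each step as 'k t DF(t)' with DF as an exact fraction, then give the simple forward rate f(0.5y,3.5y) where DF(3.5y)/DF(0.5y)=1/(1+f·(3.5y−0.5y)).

step 1 [0.5y] swap r/2=143/4857: DF=(1 − 143/4857·(0))/(1+143/4857) = 4857/5000 ≈ 0.971400
step 2 [1y] zero: DF = P = 4807/5000 ≈ 0.961400
step 3 [1.5y] swap r/2=61/3605: DF=(1 − 61/3605·(0.971400+0.961400))/(1+61/3605) = 1189/1250 ≈ 0.951200
step 4 [2y] zero: DF = P = 9181/10000 ≈ 0.918100
step 5 [2.5y] swap r/2=401/15606: DF=(1 − 401/15606·(0.971400+0.961400+0.951200+0.918100))/(1+401/15606) = 8797/10000 ≈ 0.879700
step 6 [3y] zero: DF = P = 4347/5000 ≈ 0.869400
step 7 [3.5y] bond c/2=21/800: DF=(8069541/8000000 − 21/800·(0.971400+0.961400+0.951200+0.918100+0.879700+0.869400))/(1+21/800) = 8409/10000 ≈ 0.840900

1 1/2 4857/5000
2 1 4807/5000
3 3/2 1189/1250
4 2 9181/10000
5 5/2 8797/10000
6 3 4347/5000
7 7/2 8409/10000
f(0.5y,3.5y) = ((4857/5000)/(8409/10000) − 1)/(3) = 145/2803 ≈ 5.1730%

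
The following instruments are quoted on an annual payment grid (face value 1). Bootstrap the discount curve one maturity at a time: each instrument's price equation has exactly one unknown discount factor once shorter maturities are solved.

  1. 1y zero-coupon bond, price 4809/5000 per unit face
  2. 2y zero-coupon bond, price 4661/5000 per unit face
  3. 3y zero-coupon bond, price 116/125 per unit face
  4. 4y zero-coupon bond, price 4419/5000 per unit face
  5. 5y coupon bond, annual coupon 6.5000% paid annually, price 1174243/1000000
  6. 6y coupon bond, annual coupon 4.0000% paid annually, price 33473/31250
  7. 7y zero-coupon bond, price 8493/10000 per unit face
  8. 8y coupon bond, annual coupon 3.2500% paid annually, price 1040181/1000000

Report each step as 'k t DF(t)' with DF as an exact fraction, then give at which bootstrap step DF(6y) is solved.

step 1 [1y] zero: DF = P = 4809/5000 ≈ 0.961800
step 2 [2y] zero: DF = P = 4661/5000 ≈ 0.932200
step 3 [3y] zero: DF = P = 116/125 ≈ 0.928000
step 4 [4y] zero: DF = P = 4419/5000 ≈ 0.883800
step 5 [5y] bond c/1=13/200: DF=(1174243/1000000 − 13/200·(0.961800+0.932200+0.928000+0.883800))/(1+13/200) = 2191/2500 ≈ 0.876400
step 6 [6y] bond c/1=1/25: DF=(33473/31250 − 1/25·(0.961800+0.932200+0.928000+0.883800+0.876400))/(1+1/25) = 8537/10000 ≈ 0.853700
step 7 [7y] zero: DF = P = 8493/10000 ≈ 0.849300
step 8 [8y] bond c/1=13/400: DF=(1040181/1000000 − 13/400·(0.961800+0.932200+0.928000+0.883800+0.876400+0.853700+0.849300))/(1+13/400) = 506/625 ≈ 0.809600

1 1 4809/5000
2 2 4661/5000
3 3 116/125
4 4 4419/5000
5 5 2191/2500
6 6 8537/10000
7 7 8493/10000
8 8 506/625
DF(6y) is solved at step 6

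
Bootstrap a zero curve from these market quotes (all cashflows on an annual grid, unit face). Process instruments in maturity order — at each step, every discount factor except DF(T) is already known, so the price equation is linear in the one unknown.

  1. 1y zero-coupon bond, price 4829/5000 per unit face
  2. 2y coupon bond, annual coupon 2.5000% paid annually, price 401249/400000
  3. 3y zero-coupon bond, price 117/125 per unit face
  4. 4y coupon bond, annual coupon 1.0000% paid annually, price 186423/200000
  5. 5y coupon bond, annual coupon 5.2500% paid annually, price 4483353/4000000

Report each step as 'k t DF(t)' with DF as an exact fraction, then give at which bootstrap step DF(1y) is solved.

step 1 [1y] zero: DF = P = 4829/5000 ≈ 0.965800
step 2 [2y] bond c/1=1/40: DF=(401249/400000 − 1/40·(0.965800))/(1+1/40) = 9551/10000 ≈ 0.955100
step 3 [3y] zero: DF = P = 117/125 ≈ 0.936000
step 4 [4y] bond c/1=1/100: DF=(186423/200000 − 1/100·(0.965800+0.955100+0.936000))/(1+1/100) = 4473/5000 ≈ 0.894600
step 5 [5y] bond c/1=21/400: DF=(4483353/4000000 − 21/400·(0.965800+0.955100+0.936000+0.894600))/(1+21/400) = 4389/5000 ≈ 0.877800

1 1 4829/5000
2 2 9551/10000
3 3 117/125
4 4 4473/5000
5 5 4389/5000
DF(1y) is solved at step 1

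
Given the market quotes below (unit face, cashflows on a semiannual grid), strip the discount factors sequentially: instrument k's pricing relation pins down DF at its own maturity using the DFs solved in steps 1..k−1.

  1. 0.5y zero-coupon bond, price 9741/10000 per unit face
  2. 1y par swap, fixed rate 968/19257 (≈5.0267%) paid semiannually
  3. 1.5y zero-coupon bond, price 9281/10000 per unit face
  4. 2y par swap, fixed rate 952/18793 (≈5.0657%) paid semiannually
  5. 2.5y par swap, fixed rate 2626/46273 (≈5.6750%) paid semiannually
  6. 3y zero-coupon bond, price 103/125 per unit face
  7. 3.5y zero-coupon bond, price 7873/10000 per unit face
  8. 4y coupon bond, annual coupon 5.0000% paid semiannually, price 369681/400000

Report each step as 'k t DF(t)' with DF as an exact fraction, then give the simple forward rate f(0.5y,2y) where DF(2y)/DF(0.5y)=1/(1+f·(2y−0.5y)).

1 1/2 9741/10000
2 1 2379/2500
3 3/2 9281/10000
4 2 1131/1250
5 5/2 8687/10000
6 3 103/125
7 7/2 7873/10000
8 4 1499/2000
f(0.5y,2y) = ((9741/10000)/(1131/1250) − 1)/(3/2) = 77/1508 ≈ 5.1061%

step 1 [0.5y] zero: DF = P = 9741/10000 ≈ 0.974100
step 2 [1y] swap r/2=484/19257: DF=(1 − 484/19257·(0.974100))/(1+484/19257) = 2379/2500 ≈ 0.951600
step 3 [1.5y] zero: DF = P = 9281/10000 ≈ 0.928100
step 4 [2y] swap r/2=476/18793: DF=(1 − 476/18793·(0.974100+0.951600+0.928100))/(1+476/18793) = 1131/1250 ≈ 0.904800
step 5 [2.5y] swap r/2=1313/46273: DF=(1 − 1313/46273·(0.974100+0.951600+0.928100+0.904800))/(1+1313/46273) = 8687/10000 ≈ 0.868700
step 6 [3y] zero: DF = P = 103/125 ≈ 0.824000
step 7 [3.5y] zero: DF = P = 7873/10000 ≈ 0.787300
step 8 [4y] bond c/2=1/40: DF=(369681/400000 − 1/40·(0.974100+0.951600+0.928100+0.904800+0.868700+0.824000+0.787300))/(1+1/40) = 1499/2000 ≈ 0.749500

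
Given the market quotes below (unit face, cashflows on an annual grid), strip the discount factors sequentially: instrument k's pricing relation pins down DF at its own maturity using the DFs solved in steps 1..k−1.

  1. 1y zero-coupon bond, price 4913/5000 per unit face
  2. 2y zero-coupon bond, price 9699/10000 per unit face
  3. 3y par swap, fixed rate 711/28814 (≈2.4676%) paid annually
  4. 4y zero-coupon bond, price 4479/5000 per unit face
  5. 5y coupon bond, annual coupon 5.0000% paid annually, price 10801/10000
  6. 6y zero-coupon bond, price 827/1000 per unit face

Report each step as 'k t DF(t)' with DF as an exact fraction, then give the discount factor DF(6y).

1 1 4913/5000
2 2 9699/10000
3 3 9289/10000
4 4 4479/5000
5 5 1061/1250
6 6 827/1000
DF(6y) = 827/1000 ≈ 0.827000

step 1 [1y] zero: DF = P = 4913/5000 ≈ 0.982600
step 2 [2y] zero: DF = P = 9699/10000 ≈ 0.969900
step 3 [3y] swap r/1=711/28814: DF=(1 − 711/28814·(0.982600+0.969900))/(1+711/28814) = 9289/10000 ≈ 0.928900
step 4 [4y] zero: DF = P = 4479/5000 ≈ 0.895800
step 5 [5y] bond c/1=1/20: DF=(10801/10000 − 1/20·(0.982600+0.969900+0.928900+0.895800))/(1+1/20) = 1061/1250 ≈ 0.848800
step 6 [6y] zero: DF = P = 827/1000 ≈ 0.827000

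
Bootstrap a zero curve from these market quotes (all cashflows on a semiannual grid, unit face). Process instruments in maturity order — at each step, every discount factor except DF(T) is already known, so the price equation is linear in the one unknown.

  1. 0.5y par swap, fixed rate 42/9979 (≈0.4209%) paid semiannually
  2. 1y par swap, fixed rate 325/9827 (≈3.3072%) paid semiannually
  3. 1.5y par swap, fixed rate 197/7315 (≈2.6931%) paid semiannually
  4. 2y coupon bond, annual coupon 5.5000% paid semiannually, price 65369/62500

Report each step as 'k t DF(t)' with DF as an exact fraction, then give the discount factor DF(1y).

1 1/2 9979/10000
2 1 387/400
3 3/2 4803/5000
4 2 2349/2500
DF(1y) = 387/400 ≈ 0.967500

step 1 [0.5y] swap r/2=21/9979: DF=(1 − 21/9979·(0))/(1+21/9979) = 9979/10000 ≈ 0.997900
step 2 [1y] swap r/2=325/19654: DF=(1 − 325/19654·(0.997900))/(1+325/19654) = 387/400 ≈ 0.967500
step 3 [1.5y] swap r/2=197/14630: DF=(1 − 197/14630·(0.997900+0.967500))/(1+197/14630) = 4803/5000 ≈ 0.960600
step 4 [2y] bond c/2=11/400: DF=(65369/62500 − 11/400·(0.997900+0.967500+0.960600))/(1+11/400) = 2349/2500 ≈ 0.939600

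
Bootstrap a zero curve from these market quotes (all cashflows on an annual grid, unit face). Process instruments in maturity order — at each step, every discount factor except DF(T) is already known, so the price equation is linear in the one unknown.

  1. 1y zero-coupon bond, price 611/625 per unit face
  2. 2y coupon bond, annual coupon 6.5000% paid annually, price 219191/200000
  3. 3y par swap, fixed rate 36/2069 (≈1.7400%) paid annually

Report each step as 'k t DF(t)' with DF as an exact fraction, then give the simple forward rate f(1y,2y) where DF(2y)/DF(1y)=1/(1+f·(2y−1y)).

step 1 [1y] zero: DF = P = 611/625 ≈ 0.977600
step 2 [2y] bond c/1=13/200: DF=(219191/200000 − 13/200·(0.977600))/(1+13/200) = 4847/5000 ≈ 0.969400
step 3 [3y] swap r/1=36/2069: DF=(1 − 36/2069·(0.977600+0.969400))/(1+36/2069) = 1187/1250 ≈ 0.949600

1 1 611/625
2 2 4847/5000
3 3 1187/1250
f(1y,2y) = ((611/625)/(4847/5000) − 1)/(1) = 41/4847 ≈ 0.8459%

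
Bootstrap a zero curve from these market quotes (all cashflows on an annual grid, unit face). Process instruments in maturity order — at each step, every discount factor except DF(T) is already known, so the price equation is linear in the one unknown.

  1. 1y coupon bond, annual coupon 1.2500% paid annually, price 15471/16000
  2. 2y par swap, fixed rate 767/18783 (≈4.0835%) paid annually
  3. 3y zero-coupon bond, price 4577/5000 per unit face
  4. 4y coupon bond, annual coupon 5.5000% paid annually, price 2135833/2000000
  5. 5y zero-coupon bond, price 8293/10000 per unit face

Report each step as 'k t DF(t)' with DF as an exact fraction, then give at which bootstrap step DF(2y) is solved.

step 1 [1y] bond c/1=1/80: DF=(15471/16000 − 1/80·(0))/(1+1/80) = 191/200 ≈ 0.955000
step 2 [2y] swap r/1=767/18783: DF=(1 − 767/18783·(0.955000))/(1+767/18783) = 9233/10000 ≈ 0.923300
step 3 [3y] zero: DF = P = 4577/5000 ≈ 0.915400
step 4 [4y] bond c/1=11/200: DF=(2135833/2000000 − 11/200·(0.955000+0.923300+0.915400))/(1+11/200) = 4333/5000 ≈ 0.866600
step 5 [5y] zero: DF = P = 8293/10000 ≈ 0.829300

1 1 191/200
2 2 9233/10000
3 3 4577/5000
4 4 4333/5000
5 5 8293/10000
DF(2y) is solved at step 2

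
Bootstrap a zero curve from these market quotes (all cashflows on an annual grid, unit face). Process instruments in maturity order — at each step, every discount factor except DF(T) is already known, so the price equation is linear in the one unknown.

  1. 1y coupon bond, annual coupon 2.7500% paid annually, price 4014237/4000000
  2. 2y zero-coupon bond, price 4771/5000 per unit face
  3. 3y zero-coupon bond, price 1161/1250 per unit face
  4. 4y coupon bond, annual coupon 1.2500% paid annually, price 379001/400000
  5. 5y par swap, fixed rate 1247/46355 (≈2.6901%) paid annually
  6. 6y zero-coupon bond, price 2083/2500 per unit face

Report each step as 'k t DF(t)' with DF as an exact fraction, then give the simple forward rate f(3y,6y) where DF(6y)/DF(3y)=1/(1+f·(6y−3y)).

step 1 [1y] bond c/1=11/400: DF=(4014237/4000000 − 11/400·(0))/(1+11/400) = 9767/10000 ≈ 0.976700
step 2 [2y] zero: DF = P = 4771/5000 ≈ 0.954200
step 3 [3y] zero: DF = P = 1161/1250 ≈ 0.928800
step 4 [4y] bond c/1=1/80: DF=(379001/400000 − 1/80·(0.976700+0.954200+0.928800))/(1+1/80) = 1801/2000 ≈ 0.900500
step 5 [5y] swap r/1=1247/46355: DF=(1 − 1247/46355·(0.976700+0.954200+0.928800+0.900500))/(1+1247/46355) = 8753/10000 ≈ 0.875300
step 6 [6y] zero: DF = P = 2083/2500 ≈ 0.833200

1 1 9767/10000
2 2 4771/5000
3 3 1161/1250
4 4 1801/2000
5 5 8753/10000
6 6 2083/2500
f(3y,6y) = ((1161/1250)/(2083/2500) − 1)/(3) = 239/6249 ≈ 3.8246%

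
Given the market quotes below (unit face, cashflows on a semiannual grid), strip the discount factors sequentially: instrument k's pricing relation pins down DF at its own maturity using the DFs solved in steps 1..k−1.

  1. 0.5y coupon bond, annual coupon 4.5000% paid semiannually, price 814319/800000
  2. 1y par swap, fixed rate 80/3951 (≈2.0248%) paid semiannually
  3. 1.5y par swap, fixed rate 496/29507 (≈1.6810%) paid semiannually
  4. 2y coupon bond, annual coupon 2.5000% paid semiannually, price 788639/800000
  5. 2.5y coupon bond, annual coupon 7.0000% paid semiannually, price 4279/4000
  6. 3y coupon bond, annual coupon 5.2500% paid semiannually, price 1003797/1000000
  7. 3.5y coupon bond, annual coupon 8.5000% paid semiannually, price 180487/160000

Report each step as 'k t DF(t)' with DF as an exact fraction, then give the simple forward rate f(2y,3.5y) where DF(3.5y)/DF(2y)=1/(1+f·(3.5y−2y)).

step 1 [0.5y] bond c/2=9/400: DF=(814319/800000 − 9/400·(0))/(1+9/400) = 1991/2000 ≈ 0.995500
step 2 [1y] swap r/2=40/3951: DF=(1 − 40/3951·(0.995500))/(1+40/3951) = 49/50 ≈ 0.980000
step 3 [1.5y] swap r/2=248/29507: DF=(1 − 248/29507·(0.995500+0.980000))/(1+248/29507) = 1219/1250 ≈ 0.975200
step 4 [2y] bond c/2=1/80: DF=(788639/800000 − 1/80·(0.995500+0.980000+0.975200))/(1+1/80) = 2343/2500 ≈ 0.937200
step 5 [2.5y] bond c/2=7/200: DF=(4279/4000 − 7/200·(0.995500+0.980000+0.975200+0.937200))/(1+7/200) = 9021/10000 ≈ 0.902100
step 6 [3y] bond c/2=21/800: DF=(1003797/1000000 − 21/800·(0.995500+0.980000+0.975200+0.937200+0.902100))/(1+21/800) = 2139/2500 ≈ 0.855600
step 7 [3.5y] bond c/2=17/400: DF=(180487/160000 − 17/400·(0.995500+0.980000+0.975200+0.937200+0.902100+0.855600))/(1+17/400) = 8519/10000 ≈ 0.851900

1 1/2 1991/2000
2 1 49/50
3 3/2 1219/1250
4 2 2343/2500
5 5/2 9021/10000
6 3 2139/2500
7 7/2 8519/10000
f(2y,3.5y) = ((2343/2500)/(8519/10000) − 1)/(3/2) = 1706/25557 ≈ 6.6753%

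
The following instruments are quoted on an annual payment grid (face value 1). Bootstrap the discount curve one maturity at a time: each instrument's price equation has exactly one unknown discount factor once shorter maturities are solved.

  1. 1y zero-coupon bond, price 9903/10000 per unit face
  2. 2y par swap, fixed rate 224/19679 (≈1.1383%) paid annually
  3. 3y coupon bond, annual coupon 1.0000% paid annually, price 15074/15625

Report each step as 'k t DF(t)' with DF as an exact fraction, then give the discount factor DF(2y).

1 1 9903/10000
2 2 611/625
3 3 9357/10000
DF(2y) = 611/625 ≈ 0.977600

step 1 [1y] zero: DF = P = 9903/10000 ≈ 0.990300
step 2 [2y] swap r/1=224/19679: DF=(1 − 224/19679·(0.990300))/(1+224/19679) = 611/625 ≈ 0.977600
step 3 [3y] bond c/1=1/100: DF=(15074/15625 − 1/100·(0.990300+0.977600))/(1+1/100) = 9357/10000 ≈ 0.935700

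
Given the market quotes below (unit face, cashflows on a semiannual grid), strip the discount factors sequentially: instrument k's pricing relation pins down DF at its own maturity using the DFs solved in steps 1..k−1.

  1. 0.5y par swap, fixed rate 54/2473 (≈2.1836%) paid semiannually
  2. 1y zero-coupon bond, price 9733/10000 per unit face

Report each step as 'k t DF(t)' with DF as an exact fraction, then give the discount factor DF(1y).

1 1/2 2473/2500
2 1 9733/10000
DF(1y) = 9733/10000 ≈ 0.973300

step 1 [0.5y] swap r/2=27/2473: DF=(1 − 27/2473·(0))/(1+27/2473) = 2473/2500 ≈ 0.989200
step 2 [1y] zero: DF = P = 9733/10000 ≈ 0.973300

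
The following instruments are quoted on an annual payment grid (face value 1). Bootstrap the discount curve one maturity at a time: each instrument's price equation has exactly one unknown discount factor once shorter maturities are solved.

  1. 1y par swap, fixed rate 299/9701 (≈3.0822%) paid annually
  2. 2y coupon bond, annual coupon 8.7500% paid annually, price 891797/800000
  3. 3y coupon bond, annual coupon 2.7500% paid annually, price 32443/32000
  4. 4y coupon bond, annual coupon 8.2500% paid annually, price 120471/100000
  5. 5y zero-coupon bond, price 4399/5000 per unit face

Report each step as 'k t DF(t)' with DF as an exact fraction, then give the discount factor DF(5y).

1 1 9701/10000
2 2 947/1000
3 3 4677/5000
4 4 1791/2000
5 5 4399/5000
DF(5y) = 4399/5000 ≈ 0.879800

step 1 [1y] swap r/1=299/9701: DF=(1 − 299/9701·(0))/(1+299/9701) = 9701/10000 ≈ 0.970100
step 2 [2y] bond c/1=7/80: DF=(891797/800000 − 7/80·(0.970100))/(1+7/80) = 947/1000 ≈ 0.947000
step 3 [3y] bond c/1=11/400: DF=(32443/32000 − 11/400·(0.970100+0.947000))/(1+11/400) = 4677/5000 ≈ 0.935400
step 4 [4y] bond c/1=33/400: DF=(120471/100000 − 33/400·(0.970100+0.947000+0.935400))/(1+33/400) = 1791/2000 ≈ 0.895500
step 5 [5y] zero: DF = P = 4399/5000 ≈ 0.879800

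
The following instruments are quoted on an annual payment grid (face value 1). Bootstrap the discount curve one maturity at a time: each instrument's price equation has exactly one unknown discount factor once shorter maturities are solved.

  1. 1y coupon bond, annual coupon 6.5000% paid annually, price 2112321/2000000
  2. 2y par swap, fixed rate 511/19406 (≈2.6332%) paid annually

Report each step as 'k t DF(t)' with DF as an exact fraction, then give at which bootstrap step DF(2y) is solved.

1 1 9917/10000
2 2 9489/10000
DF(2y) is solved at step 2

step 1 [1y] bond c/1=13/200: DF=(2112321/2000000 − 13/200·(0))/(1+13/200) = 9917/10000 ≈ 0.991700
step 2 [2y] swap r/1=511/19406: DF=(1 − 511/19406·(0.991700))/(1+511/19406) = 9489/10000 ≈ 0.948900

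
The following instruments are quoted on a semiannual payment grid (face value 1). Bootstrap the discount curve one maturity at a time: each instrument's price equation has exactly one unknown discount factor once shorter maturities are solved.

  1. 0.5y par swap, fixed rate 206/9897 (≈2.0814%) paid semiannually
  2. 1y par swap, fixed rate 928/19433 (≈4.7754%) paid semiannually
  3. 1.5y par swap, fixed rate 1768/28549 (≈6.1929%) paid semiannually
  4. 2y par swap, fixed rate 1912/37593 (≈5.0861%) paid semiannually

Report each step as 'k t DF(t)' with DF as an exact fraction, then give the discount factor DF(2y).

step 1 [0.5y] swap r/2=103/9897: DF=(1 − 103/9897·(0))/(1+103/9897) = 9897/10000 ≈ 0.989700
step 2 [1y] swap r/2=464/19433: DF=(1 − 464/19433·(0.989700))/(1+464/19433) = 596/625 ≈ 0.953600
step 3 [1.5y] swap r/2=884/28549: DF=(1 − 884/28549·(0.989700+0.953600))/(1+884/28549) = 2279/2500 ≈ 0.911600
step 4 [2y] swap r/2=956/37593: DF=(1 − 956/37593·(0.989700+0.953600+0.911600))/(1+956/37593) = 2261/2500 ≈ 0.904400

1 1/2 9897/10000
2 1 596/625
3 3/2 2279/2500
4 2 2261/2500
DF(2y) = 2261/2500 ≈ 0.904400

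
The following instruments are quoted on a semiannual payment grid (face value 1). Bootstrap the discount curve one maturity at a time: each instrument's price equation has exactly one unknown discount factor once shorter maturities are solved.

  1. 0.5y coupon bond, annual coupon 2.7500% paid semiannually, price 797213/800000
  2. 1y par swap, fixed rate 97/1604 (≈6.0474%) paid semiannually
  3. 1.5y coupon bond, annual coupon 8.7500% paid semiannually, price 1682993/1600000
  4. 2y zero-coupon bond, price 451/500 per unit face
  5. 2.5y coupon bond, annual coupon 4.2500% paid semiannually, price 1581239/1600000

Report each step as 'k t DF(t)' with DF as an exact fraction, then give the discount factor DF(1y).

step 1 [0.5y] bond c/2=11/800: DF=(797213/800000 − 11/800·(0))/(1+11/800) = 983/1000 ≈ 0.983000
step 2 [1y] swap r/2=97/3208: DF=(1 − 97/3208·(0.983000))/(1+97/3208) = 4709/5000 ≈ 0.941800
step 3 [1.5y] bond c/2=7/160: DF=(1682993/1600000 − 7/160·(0.983000+0.941800))/(1+7/160) = 9271/10000 ≈ 0.927100
step 4 [2y] zero: DF = P = 451/500 ≈ 0.902000
step 5 [2.5y] bond c/2=17/800: DF=(1581239/1600000 − 17/800·(0.983000+0.941800+0.927100+0.902000))/(1+17/800) = 556/625 ≈ 0.889600

1 1/2 983/1000
2 1 4709/5000
3 3/2 9271/10000
4 2 451/500
5 5/2 556/625
DF(1y) = 4709/5000 ≈ 0.941800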